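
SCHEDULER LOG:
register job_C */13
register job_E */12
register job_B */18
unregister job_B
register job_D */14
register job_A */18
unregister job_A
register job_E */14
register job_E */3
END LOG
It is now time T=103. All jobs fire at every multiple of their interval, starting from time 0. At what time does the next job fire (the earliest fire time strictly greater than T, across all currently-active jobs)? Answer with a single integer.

Answer: 104

Derivation:
Op 1: register job_C */13 -> active={job_C:*/13}
Op 2: register job_E */12 -> active={job_C:*/13, job_E:*/12}
Op 3: register job_B */18 -> active={job_B:*/18, job_C:*/13, job_E:*/12}
Op 4: unregister job_B -> active={job_C:*/13, job_E:*/12}
Op 5: register job_D */14 -> active={job_C:*/13, job_D:*/14, job_E:*/12}
Op 6: register job_A */18 -> active={job_A:*/18, job_C:*/13, job_D:*/14, job_E:*/12}
Op 7: unregister job_A -> active={job_C:*/13, job_D:*/14, job_E:*/12}
Op 8: register job_E */14 -> active={job_C:*/13, job_D:*/14, job_E:*/14}
Op 9: register job_E */3 -> active={job_C:*/13, job_D:*/14, job_E:*/3}
  job_C: interval 13, next fire after T=103 is 104
  job_D: interval 14, next fire after T=103 is 112
  job_E: interval 3, next fire after T=103 is 105
Earliest fire time = 104 (job job_C)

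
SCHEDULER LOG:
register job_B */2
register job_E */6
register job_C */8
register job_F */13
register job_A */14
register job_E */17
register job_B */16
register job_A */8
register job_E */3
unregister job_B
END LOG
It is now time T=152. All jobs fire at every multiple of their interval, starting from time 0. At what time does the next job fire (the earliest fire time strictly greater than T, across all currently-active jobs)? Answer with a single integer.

Answer: 153

Derivation:
Op 1: register job_B */2 -> active={job_B:*/2}
Op 2: register job_E */6 -> active={job_B:*/2, job_E:*/6}
Op 3: register job_C */8 -> active={job_B:*/2, job_C:*/8, job_E:*/6}
Op 4: register job_F */13 -> active={job_B:*/2, job_C:*/8, job_E:*/6, job_F:*/13}
Op 5: register job_A */14 -> active={job_A:*/14, job_B:*/2, job_C:*/8, job_E:*/6, job_F:*/13}
Op 6: register job_E */17 -> active={job_A:*/14, job_B:*/2, job_C:*/8, job_E:*/17, job_F:*/13}
Op 7: register job_B */16 -> active={job_A:*/14, job_B:*/16, job_C:*/8, job_E:*/17, job_F:*/13}
Op 8: register job_A */8 -> active={job_A:*/8, job_B:*/16, job_C:*/8, job_E:*/17, job_F:*/13}
Op 9: register job_E */3 -> active={job_A:*/8, job_B:*/16, job_C:*/8, job_E:*/3, job_F:*/13}
Op 10: unregister job_B -> active={job_A:*/8, job_C:*/8, job_E:*/3, job_F:*/13}
  job_A: interval 8, next fire after T=152 is 160
  job_C: interval 8, next fire after T=152 is 160
  job_E: interval 3, next fire after T=152 is 153
  job_F: interval 13, next fire after T=152 is 156
Earliest fire time = 153 (job job_E)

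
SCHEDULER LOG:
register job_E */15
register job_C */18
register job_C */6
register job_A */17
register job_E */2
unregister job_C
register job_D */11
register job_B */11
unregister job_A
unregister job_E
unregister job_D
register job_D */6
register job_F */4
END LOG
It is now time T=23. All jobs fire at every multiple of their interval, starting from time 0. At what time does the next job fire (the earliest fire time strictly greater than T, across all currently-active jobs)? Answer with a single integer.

Op 1: register job_E */15 -> active={job_E:*/15}
Op 2: register job_C */18 -> active={job_C:*/18, job_E:*/15}
Op 3: register job_C */6 -> active={job_C:*/6, job_E:*/15}
Op 4: register job_A */17 -> active={job_A:*/17, job_C:*/6, job_E:*/15}
Op 5: register job_E */2 -> active={job_A:*/17, job_C:*/6, job_E:*/2}
Op 6: unregister job_C -> active={job_A:*/17, job_E:*/2}
Op 7: register job_D */11 -> active={job_A:*/17, job_D:*/11, job_E:*/2}
Op 8: register job_B */11 -> active={job_A:*/17, job_B:*/11, job_D:*/11, job_E:*/2}
Op 9: unregister job_A -> active={job_B:*/11, job_D:*/11, job_E:*/2}
Op 10: unregister job_E -> active={job_B:*/11, job_D:*/11}
Op 11: unregister job_D -> active={job_B:*/11}
Op 12: register job_D */6 -> active={job_B:*/11, job_D:*/6}
Op 13: register job_F */4 -> active={job_B:*/11, job_D:*/6, job_F:*/4}
  job_B: interval 11, next fire after T=23 is 33
  job_D: interval 6, next fire after T=23 is 24
  job_F: interval 4, next fire after T=23 is 24
Earliest fire time = 24 (job job_D)

Answer: 24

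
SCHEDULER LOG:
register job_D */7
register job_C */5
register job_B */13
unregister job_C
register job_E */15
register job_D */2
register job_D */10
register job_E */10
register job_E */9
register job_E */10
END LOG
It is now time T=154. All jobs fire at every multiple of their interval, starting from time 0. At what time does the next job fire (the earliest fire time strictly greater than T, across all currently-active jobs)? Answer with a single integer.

Op 1: register job_D */7 -> active={job_D:*/7}
Op 2: register job_C */5 -> active={job_C:*/5, job_D:*/7}
Op 3: register job_B */13 -> active={job_B:*/13, job_C:*/5, job_D:*/7}
Op 4: unregister job_C -> active={job_B:*/13, job_D:*/7}
Op 5: register job_E */15 -> active={job_B:*/13, job_D:*/7, job_E:*/15}
Op 6: register job_D */2 -> active={job_B:*/13, job_D:*/2, job_E:*/15}
Op 7: register job_D */10 -> active={job_B:*/13, job_D:*/10, job_E:*/15}
Op 8: register job_E */10 -> active={job_B:*/13, job_D:*/10, job_E:*/10}
Op 9: register job_E */9 -> active={job_B:*/13, job_D:*/10, job_E:*/9}
Op 10: register job_E */10 -> active={job_B:*/13, job_D:*/10, job_E:*/10}
  job_B: interval 13, next fire after T=154 is 156
  job_D: interval 10, next fire after T=154 is 160
  job_E: interval 10, next fire after T=154 is 160
Earliest fire time = 156 (job job_B)

Answer: 156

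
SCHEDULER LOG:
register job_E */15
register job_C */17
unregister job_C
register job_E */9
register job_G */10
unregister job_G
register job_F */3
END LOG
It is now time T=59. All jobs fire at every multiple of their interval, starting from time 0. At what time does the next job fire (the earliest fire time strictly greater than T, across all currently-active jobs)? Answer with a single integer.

Op 1: register job_E */15 -> active={job_E:*/15}
Op 2: register job_C */17 -> active={job_C:*/17, job_E:*/15}
Op 3: unregister job_C -> active={job_E:*/15}
Op 4: register job_E */9 -> active={job_E:*/9}
Op 5: register job_G */10 -> active={job_E:*/9, job_G:*/10}
Op 6: unregister job_G -> active={job_E:*/9}
Op 7: register job_F */3 -> active={job_E:*/9, job_F:*/3}
  job_E: interval 9, next fire after T=59 is 63
  job_F: interval 3, next fire after T=59 is 60
Earliest fire time = 60 (job job_F)

Answer: 60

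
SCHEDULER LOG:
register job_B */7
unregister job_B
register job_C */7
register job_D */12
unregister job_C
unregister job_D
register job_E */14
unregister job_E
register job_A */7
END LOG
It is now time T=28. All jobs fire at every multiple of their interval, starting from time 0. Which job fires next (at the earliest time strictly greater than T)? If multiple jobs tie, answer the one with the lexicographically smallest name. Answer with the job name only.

Answer: job_A

Derivation:
Op 1: register job_B */7 -> active={job_B:*/7}
Op 2: unregister job_B -> active={}
Op 3: register job_C */7 -> active={job_C:*/7}
Op 4: register job_D */12 -> active={job_C:*/7, job_D:*/12}
Op 5: unregister job_C -> active={job_D:*/12}
Op 6: unregister job_D -> active={}
Op 7: register job_E */14 -> active={job_E:*/14}
Op 8: unregister job_E -> active={}
Op 9: register job_A */7 -> active={job_A:*/7}
  job_A: interval 7, next fire after T=28 is 35
Earliest = 35, winner (lex tiebreak) = job_A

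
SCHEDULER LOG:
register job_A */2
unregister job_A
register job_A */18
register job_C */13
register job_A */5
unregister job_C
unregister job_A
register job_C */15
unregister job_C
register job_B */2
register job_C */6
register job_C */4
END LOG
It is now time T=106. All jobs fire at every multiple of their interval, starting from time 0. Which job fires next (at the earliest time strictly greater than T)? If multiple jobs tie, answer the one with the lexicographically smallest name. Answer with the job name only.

Answer: job_B

Derivation:
Op 1: register job_A */2 -> active={job_A:*/2}
Op 2: unregister job_A -> active={}
Op 3: register job_A */18 -> active={job_A:*/18}
Op 4: register job_C */13 -> active={job_A:*/18, job_C:*/13}
Op 5: register job_A */5 -> active={job_A:*/5, job_C:*/13}
Op 6: unregister job_C -> active={job_A:*/5}
Op 7: unregister job_A -> active={}
Op 8: register job_C */15 -> active={job_C:*/15}
Op 9: unregister job_C -> active={}
Op 10: register job_B */2 -> active={job_B:*/2}
Op 11: register job_C */6 -> active={job_B:*/2, job_C:*/6}
Op 12: register job_C */4 -> active={job_B:*/2, job_C:*/4}
  job_B: interval 2, next fire after T=106 is 108
  job_C: interval 4, next fire after T=106 is 108
Earliest = 108, winner (lex tiebreak) = job_B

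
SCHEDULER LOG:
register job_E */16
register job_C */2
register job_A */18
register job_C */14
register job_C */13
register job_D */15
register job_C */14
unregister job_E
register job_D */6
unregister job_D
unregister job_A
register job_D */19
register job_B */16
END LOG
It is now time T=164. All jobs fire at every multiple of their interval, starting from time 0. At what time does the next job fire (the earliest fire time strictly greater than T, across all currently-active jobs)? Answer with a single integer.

Op 1: register job_E */16 -> active={job_E:*/16}
Op 2: register job_C */2 -> active={job_C:*/2, job_E:*/16}
Op 3: register job_A */18 -> active={job_A:*/18, job_C:*/2, job_E:*/16}
Op 4: register job_C */14 -> active={job_A:*/18, job_C:*/14, job_E:*/16}
Op 5: register job_C */13 -> active={job_A:*/18, job_C:*/13, job_E:*/16}
Op 6: register job_D */15 -> active={job_A:*/18, job_C:*/13, job_D:*/15, job_E:*/16}
Op 7: register job_C */14 -> active={job_A:*/18, job_C:*/14, job_D:*/15, job_E:*/16}
Op 8: unregister job_E -> active={job_A:*/18, job_C:*/14, job_D:*/15}
Op 9: register job_D */6 -> active={job_A:*/18, job_C:*/14, job_D:*/6}
Op 10: unregister job_D -> active={job_A:*/18, job_C:*/14}
Op 11: unregister job_A -> active={job_C:*/14}
Op 12: register job_D */19 -> active={job_C:*/14, job_D:*/19}
Op 13: register job_B */16 -> active={job_B:*/16, job_C:*/14, job_D:*/19}
  job_B: interval 16, next fire after T=164 is 176
  job_C: interval 14, next fire after T=164 is 168
  job_D: interval 19, next fire after T=164 is 171
Earliest fire time = 168 (job job_C)

Answer: 168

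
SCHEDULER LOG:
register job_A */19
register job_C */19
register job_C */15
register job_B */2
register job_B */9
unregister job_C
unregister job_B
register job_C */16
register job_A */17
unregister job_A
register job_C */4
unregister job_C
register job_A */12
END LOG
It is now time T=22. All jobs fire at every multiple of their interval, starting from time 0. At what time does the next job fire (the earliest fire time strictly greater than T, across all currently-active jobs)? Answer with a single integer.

Answer: 24

Derivation:
Op 1: register job_A */19 -> active={job_A:*/19}
Op 2: register job_C */19 -> active={job_A:*/19, job_C:*/19}
Op 3: register job_C */15 -> active={job_A:*/19, job_C:*/15}
Op 4: register job_B */2 -> active={job_A:*/19, job_B:*/2, job_C:*/15}
Op 5: register job_B */9 -> active={job_A:*/19, job_B:*/9, job_C:*/15}
Op 6: unregister job_C -> active={job_A:*/19, job_B:*/9}
Op 7: unregister job_B -> active={job_A:*/19}
Op 8: register job_C */16 -> active={job_A:*/19, job_C:*/16}
Op 9: register job_A */17 -> active={job_A:*/17, job_C:*/16}
Op 10: unregister job_A -> active={job_C:*/16}
Op 11: register job_C */4 -> active={job_C:*/4}
Op 12: unregister job_C -> active={}
Op 13: register job_A */12 -> active={job_A:*/12}
  job_A: interval 12, next fire after T=22 is 24
Earliest fire time = 24 (job job_A)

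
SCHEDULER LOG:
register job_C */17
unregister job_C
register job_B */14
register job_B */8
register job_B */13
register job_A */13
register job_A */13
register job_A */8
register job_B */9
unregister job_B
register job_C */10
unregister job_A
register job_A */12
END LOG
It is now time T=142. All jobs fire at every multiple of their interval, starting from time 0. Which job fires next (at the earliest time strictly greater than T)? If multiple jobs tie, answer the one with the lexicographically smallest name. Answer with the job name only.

Op 1: register job_C */17 -> active={job_C:*/17}
Op 2: unregister job_C -> active={}
Op 3: register job_B */14 -> active={job_B:*/14}
Op 4: register job_B */8 -> active={job_B:*/8}
Op 5: register job_B */13 -> active={job_B:*/13}
Op 6: register job_A */13 -> active={job_A:*/13, job_B:*/13}
Op 7: register job_A */13 -> active={job_A:*/13, job_B:*/13}
Op 8: register job_A */8 -> active={job_A:*/8, job_B:*/13}
Op 9: register job_B */9 -> active={job_A:*/8, job_B:*/9}
Op 10: unregister job_B -> active={job_A:*/8}
Op 11: register job_C */10 -> active={job_A:*/8, job_C:*/10}
Op 12: unregister job_A -> active={job_C:*/10}
Op 13: register job_A */12 -> active={job_A:*/12, job_C:*/10}
  job_A: interval 12, next fire after T=142 is 144
  job_C: interval 10, next fire after T=142 is 150
Earliest = 144, winner (lex tiebreak) = job_A

Answer: job_A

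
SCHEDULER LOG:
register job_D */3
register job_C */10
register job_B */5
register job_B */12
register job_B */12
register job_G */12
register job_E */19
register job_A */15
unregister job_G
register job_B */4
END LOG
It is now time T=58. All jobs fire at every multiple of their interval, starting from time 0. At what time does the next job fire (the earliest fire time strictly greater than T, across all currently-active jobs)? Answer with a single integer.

Answer: 60

Derivation:
Op 1: register job_D */3 -> active={job_D:*/3}
Op 2: register job_C */10 -> active={job_C:*/10, job_D:*/3}
Op 3: register job_B */5 -> active={job_B:*/5, job_C:*/10, job_D:*/3}
Op 4: register job_B */12 -> active={job_B:*/12, job_C:*/10, job_D:*/3}
Op 5: register job_B */12 -> active={job_B:*/12, job_C:*/10, job_D:*/3}
Op 6: register job_G */12 -> active={job_B:*/12, job_C:*/10, job_D:*/3, job_G:*/12}
Op 7: register job_E */19 -> active={job_B:*/12, job_C:*/10, job_D:*/3, job_E:*/19, job_G:*/12}
Op 8: register job_A */15 -> active={job_A:*/15, job_B:*/12, job_C:*/10, job_D:*/3, job_E:*/19, job_G:*/12}
Op 9: unregister job_G -> active={job_A:*/15, job_B:*/12, job_C:*/10, job_D:*/3, job_E:*/19}
Op 10: register job_B */4 -> active={job_A:*/15, job_B:*/4, job_C:*/10, job_D:*/3, job_E:*/19}
  job_A: interval 15, next fire after T=58 is 60
  job_B: interval 4, next fire after T=58 is 60
  job_C: interval 10, next fire after T=58 is 60
  job_D: interval 3, next fire after T=58 is 60
  job_E: interval 19, next fire after T=58 is 76
Earliest fire time = 60 (job job_A)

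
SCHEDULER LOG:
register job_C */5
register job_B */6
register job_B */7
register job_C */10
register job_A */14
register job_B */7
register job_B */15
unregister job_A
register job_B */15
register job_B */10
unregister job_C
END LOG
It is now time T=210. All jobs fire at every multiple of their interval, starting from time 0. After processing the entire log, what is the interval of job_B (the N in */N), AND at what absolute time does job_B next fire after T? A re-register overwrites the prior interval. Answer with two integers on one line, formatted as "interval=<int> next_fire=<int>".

Answer: interval=10 next_fire=220

Derivation:
Op 1: register job_C */5 -> active={job_C:*/5}
Op 2: register job_B */6 -> active={job_B:*/6, job_C:*/5}
Op 3: register job_B */7 -> active={job_B:*/7, job_C:*/5}
Op 4: register job_C */10 -> active={job_B:*/7, job_C:*/10}
Op 5: register job_A */14 -> active={job_A:*/14, job_B:*/7, job_C:*/10}
Op 6: register job_B */7 -> active={job_A:*/14, job_B:*/7, job_C:*/10}
Op 7: register job_B */15 -> active={job_A:*/14, job_B:*/15, job_C:*/10}
Op 8: unregister job_A -> active={job_B:*/15, job_C:*/10}
Op 9: register job_B */15 -> active={job_B:*/15, job_C:*/10}
Op 10: register job_B */10 -> active={job_B:*/10, job_C:*/10}
Op 11: unregister job_C -> active={job_B:*/10}
Final interval of job_B = 10
Next fire of job_B after T=210: (210//10+1)*10 = 220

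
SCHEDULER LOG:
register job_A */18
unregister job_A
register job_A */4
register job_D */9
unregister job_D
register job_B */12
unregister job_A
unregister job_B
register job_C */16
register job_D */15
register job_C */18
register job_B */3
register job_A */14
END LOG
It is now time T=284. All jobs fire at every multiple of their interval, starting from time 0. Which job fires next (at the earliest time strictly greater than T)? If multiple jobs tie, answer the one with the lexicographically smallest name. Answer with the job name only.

Op 1: register job_A */18 -> active={job_A:*/18}
Op 2: unregister job_A -> active={}
Op 3: register job_A */4 -> active={job_A:*/4}
Op 4: register job_D */9 -> active={job_A:*/4, job_D:*/9}
Op 5: unregister job_D -> active={job_A:*/4}
Op 6: register job_B */12 -> active={job_A:*/4, job_B:*/12}
Op 7: unregister job_A -> active={job_B:*/12}
Op 8: unregister job_B -> active={}
Op 9: register job_C */16 -> active={job_C:*/16}
Op 10: register job_D */15 -> active={job_C:*/16, job_D:*/15}
Op 11: register job_C */18 -> active={job_C:*/18, job_D:*/15}
Op 12: register job_B */3 -> active={job_B:*/3, job_C:*/18, job_D:*/15}
Op 13: register job_A */14 -> active={job_A:*/14, job_B:*/3, job_C:*/18, job_D:*/15}
  job_A: interval 14, next fire after T=284 is 294
  job_B: interval 3, next fire after T=284 is 285
  job_C: interval 18, next fire after T=284 is 288
  job_D: interval 15, next fire after T=284 is 285
Earliest = 285, winner (lex tiebreak) = job_B

Answer: job_B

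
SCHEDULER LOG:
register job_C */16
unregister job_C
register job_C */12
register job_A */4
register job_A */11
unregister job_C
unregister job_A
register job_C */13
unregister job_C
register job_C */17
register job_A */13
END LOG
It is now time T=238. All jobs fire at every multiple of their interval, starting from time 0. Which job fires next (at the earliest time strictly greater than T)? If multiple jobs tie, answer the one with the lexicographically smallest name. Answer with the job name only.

Answer: job_A

Derivation:
Op 1: register job_C */16 -> active={job_C:*/16}
Op 2: unregister job_C -> active={}
Op 3: register job_C */12 -> active={job_C:*/12}
Op 4: register job_A */4 -> active={job_A:*/4, job_C:*/12}
Op 5: register job_A */11 -> active={job_A:*/11, job_C:*/12}
Op 6: unregister job_C -> active={job_A:*/11}
Op 7: unregister job_A -> active={}
Op 8: register job_C */13 -> active={job_C:*/13}
Op 9: unregister job_C -> active={}
Op 10: register job_C */17 -> active={job_C:*/17}
Op 11: register job_A */13 -> active={job_A:*/13, job_C:*/17}
  job_A: interval 13, next fire after T=238 is 247
  job_C: interval 17, next fire after T=238 is 255
Earliest = 247, winner (lex tiebreak) = job_A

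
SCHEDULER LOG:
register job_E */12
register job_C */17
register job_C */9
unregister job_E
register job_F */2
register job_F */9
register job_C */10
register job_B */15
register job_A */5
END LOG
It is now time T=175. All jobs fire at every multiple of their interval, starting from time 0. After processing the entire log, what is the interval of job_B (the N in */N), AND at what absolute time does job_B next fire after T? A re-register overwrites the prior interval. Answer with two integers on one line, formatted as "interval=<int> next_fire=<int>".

Op 1: register job_E */12 -> active={job_E:*/12}
Op 2: register job_C */17 -> active={job_C:*/17, job_E:*/12}
Op 3: register job_C */9 -> active={job_C:*/9, job_E:*/12}
Op 4: unregister job_E -> active={job_C:*/9}
Op 5: register job_F */2 -> active={job_C:*/9, job_F:*/2}
Op 6: register job_F */9 -> active={job_C:*/9, job_F:*/9}
Op 7: register job_C */10 -> active={job_C:*/10, job_F:*/9}
Op 8: register job_B */15 -> active={job_B:*/15, job_C:*/10, job_F:*/9}
Op 9: register job_A */5 -> active={job_A:*/5, job_B:*/15, job_C:*/10, job_F:*/9}
Final interval of job_B = 15
Next fire of job_B after T=175: (175//15+1)*15 = 180

Answer: interval=15 next_fire=180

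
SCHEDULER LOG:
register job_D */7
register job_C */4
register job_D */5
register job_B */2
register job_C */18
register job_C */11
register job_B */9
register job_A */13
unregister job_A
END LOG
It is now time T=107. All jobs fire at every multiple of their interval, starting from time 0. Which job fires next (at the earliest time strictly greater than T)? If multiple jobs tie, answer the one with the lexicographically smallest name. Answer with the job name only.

Answer: job_B

Derivation:
Op 1: register job_D */7 -> active={job_D:*/7}
Op 2: register job_C */4 -> active={job_C:*/4, job_D:*/7}
Op 3: register job_D */5 -> active={job_C:*/4, job_D:*/5}
Op 4: register job_B */2 -> active={job_B:*/2, job_C:*/4, job_D:*/5}
Op 5: register job_C */18 -> active={job_B:*/2, job_C:*/18, job_D:*/5}
Op 6: register job_C */11 -> active={job_B:*/2, job_C:*/11, job_D:*/5}
Op 7: register job_B */9 -> active={job_B:*/9, job_C:*/11, job_D:*/5}
Op 8: register job_A */13 -> active={job_A:*/13, job_B:*/9, job_C:*/11, job_D:*/5}
Op 9: unregister job_A -> active={job_B:*/9, job_C:*/11, job_D:*/5}
  job_B: interval 9, next fire after T=107 is 108
  job_C: interval 11, next fire after T=107 is 110
  job_D: interval 5, next fire after T=107 is 110
Earliest = 108, winner (lex tiebreak) = job_B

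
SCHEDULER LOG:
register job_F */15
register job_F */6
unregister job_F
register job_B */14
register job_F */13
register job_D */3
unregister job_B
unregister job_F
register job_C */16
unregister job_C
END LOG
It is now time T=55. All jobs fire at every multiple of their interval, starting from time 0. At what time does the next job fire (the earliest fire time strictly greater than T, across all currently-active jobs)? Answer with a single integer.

Answer: 57

Derivation:
Op 1: register job_F */15 -> active={job_F:*/15}
Op 2: register job_F */6 -> active={job_F:*/6}
Op 3: unregister job_F -> active={}
Op 4: register job_B */14 -> active={job_B:*/14}
Op 5: register job_F */13 -> active={job_B:*/14, job_F:*/13}
Op 6: register job_D */3 -> active={job_B:*/14, job_D:*/3, job_F:*/13}
Op 7: unregister job_B -> active={job_D:*/3, job_F:*/13}
Op 8: unregister job_F -> active={job_D:*/3}
Op 9: register job_C */16 -> active={job_C:*/16, job_D:*/3}
Op 10: unregister job_C -> active={job_D:*/3}
  job_D: interval 3, next fire after T=55 is 57
Earliest fire time = 57 (job job_D)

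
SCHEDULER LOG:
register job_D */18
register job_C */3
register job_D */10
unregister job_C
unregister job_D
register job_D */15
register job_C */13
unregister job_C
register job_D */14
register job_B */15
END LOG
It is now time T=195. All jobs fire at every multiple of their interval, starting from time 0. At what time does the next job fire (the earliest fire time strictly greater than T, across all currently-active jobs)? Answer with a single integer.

Answer: 196

Derivation:
Op 1: register job_D */18 -> active={job_D:*/18}
Op 2: register job_C */3 -> active={job_C:*/3, job_D:*/18}
Op 3: register job_D */10 -> active={job_C:*/3, job_D:*/10}
Op 4: unregister job_C -> active={job_D:*/10}
Op 5: unregister job_D -> active={}
Op 6: register job_D */15 -> active={job_D:*/15}
Op 7: register job_C */13 -> active={job_C:*/13, job_D:*/15}
Op 8: unregister job_C -> active={job_D:*/15}
Op 9: register job_D */14 -> active={job_D:*/14}
Op 10: register job_B */15 -> active={job_B:*/15, job_D:*/14}
  job_B: interval 15, next fire after T=195 is 210
  job_D: interval 14, next fire after T=195 is 196
Earliest fire time = 196 (job job_D)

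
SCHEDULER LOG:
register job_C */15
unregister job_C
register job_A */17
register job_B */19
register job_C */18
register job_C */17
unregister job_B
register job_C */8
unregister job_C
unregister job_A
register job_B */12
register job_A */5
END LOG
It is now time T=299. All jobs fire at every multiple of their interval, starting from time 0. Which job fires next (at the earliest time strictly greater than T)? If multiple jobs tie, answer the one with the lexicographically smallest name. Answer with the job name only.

Op 1: register job_C */15 -> active={job_C:*/15}
Op 2: unregister job_C -> active={}
Op 3: register job_A */17 -> active={job_A:*/17}
Op 4: register job_B */19 -> active={job_A:*/17, job_B:*/19}
Op 5: register job_C */18 -> active={job_A:*/17, job_B:*/19, job_C:*/18}
Op 6: register job_C */17 -> active={job_A:*/17, job_B:*/19, job_C:*/17}
Op 7: unregister job_B -> active={job_A:*/17, job_C:*/17}
Op 8: register job_C */8 -> active={job_A:*/17, job_C:*/8}
Op 9: unregister job_C -> active={job_A:*/17}
Op 10: unregister job_A -> active={}
Op 11: register job_B */12 -> active={job_B:*/12}
Op 12: register job_A */5 -> active={job_A:*/5, job_B:*/12}
  job_A: interval 5, next fire after T=299 is 300
  job_B: interval 12, next fire after T=299 is 300
Earliest = 300, winner (lex tiebreak) = job_A

Answer: job_A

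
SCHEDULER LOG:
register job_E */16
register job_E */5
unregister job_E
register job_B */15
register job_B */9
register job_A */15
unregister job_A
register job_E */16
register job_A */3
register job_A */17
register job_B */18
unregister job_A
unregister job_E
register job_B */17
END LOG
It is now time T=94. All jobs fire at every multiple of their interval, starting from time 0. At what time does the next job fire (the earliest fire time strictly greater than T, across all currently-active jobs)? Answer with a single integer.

Answer: 102

Derivation:
Op 1: register job_E */16 -> active={job_E:*/16}
Op 2: register job_E */5 -> active={job_E:*/5}
Op 3: unregister job_E -> active={}
Op 4: register job_B */15 -> active={job_B:*/15}
Op 5: register job_B */9 -> active={job_B:*/9}
Op 6: register job_A */15 -> active={job_A:*/15, job_B:*/9}
Op 7: unregister job_A -> active={job_B:*/9}
Op 8: register job_E */16 -> active={job_B:*/9, job_E:*/16}
Op 9: register job_A */3 -> active={job_A:*/3, job_B:*/9, job_E:*/16}
Op 10: register job_A */17 -> active={job_A:*/17, job_B:*/9, job_E:*/16}
Op 11: register job_B */18 -> active={job_A:*/17, job_B:*/18, job_E:*/16}
Op 12: unregister job_A -> active={job_B:*/18, job_E:*/16}
Op 13: unregister job_E -> active={job_B:*/18}
Op 14: register job_B */17 -> active={job_B:*/17}
  job_B: interval 17, next fire after T=94 is 102
Earliest fire time = 102 (job job_B)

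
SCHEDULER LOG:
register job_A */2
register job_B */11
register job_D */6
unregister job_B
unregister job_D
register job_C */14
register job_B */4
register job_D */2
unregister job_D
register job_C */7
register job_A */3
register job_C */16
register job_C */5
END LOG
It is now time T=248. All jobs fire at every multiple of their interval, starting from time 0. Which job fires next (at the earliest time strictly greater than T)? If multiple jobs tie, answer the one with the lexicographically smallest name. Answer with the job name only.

Answer: job_A

Derivation:
Op 1: register job_A */2 -> active={job_A:*/2}
Op 2: register job_B */11 -> active={job_A:*/2, job_B:*/11}
Op 3: register job_D */6 -> active={job_A:*/2, job_B:*/11, job_D:*/6}
Op 4: unregister job_B -> active={job_A:*/2, job_D:*/6}
Op 5: unregister job_D -> active={job_A:*/2}
Op 6: register job_C */14 -> active={job_A:*/2, job_C:*/14}
Op 7: register job_B */4 -> active={job_A:*/2, job_B:*/4, job_C:*/14}
Op 8: register job_D */2 -> active={job_A:*/2, job_B:*/4, job_C:*/14, job_D:*/2}
Op 9: unregister job_D -> active={job_A:*/2, job_B:*/4, job_C:*/14}
Op 10: register job_C */7 -> active={job_A:*/2, job_B:*/4, job_C:*/7}
Op 11: register job_A */3 -> active={job_A:*/3, job_B:*/4, job_C:*/7}
Op 12: register job_C */16 -> active={job_A:*/3, job_B:*/4, job_C:*/16}
Op 13: register job_C */5 -> active={job_A:*/3, job_B:*/4, job_C:*/5}
  job_A: interval 3, next fire after T=248 is 249
  job_B: interval 4, next fire after T=248 is 252
  job_C: interval 5, next fire after T=248 is 250
Earliest = 249, winner (lex tiebreak) = job_A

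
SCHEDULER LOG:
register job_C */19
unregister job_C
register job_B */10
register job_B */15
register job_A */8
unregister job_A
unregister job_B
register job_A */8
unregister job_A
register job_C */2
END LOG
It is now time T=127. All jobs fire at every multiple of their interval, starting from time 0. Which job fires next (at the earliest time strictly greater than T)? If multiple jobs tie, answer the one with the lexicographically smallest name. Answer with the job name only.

Op 1: register job_C */19 -> active={job_C:*/19}
Op 2: unregister job_C -> active={}
Op 3: register job_B */10 -> active={job_B:*/10}
Op 4: register job_B */15 -> active={job_B:*/15}
Op 5: register job_A */8 -> active={job_A:*/8, job_B:*/15}
Op 6: unregister job_A -> active={job_B:*/15}
Op 7: unregister job_B -> active={}
Op 8: register job_A */8 -> active={job_A:*/8}
Op 9: unregister job_A -> active={}
Op 10: register job_C */2 -> active={job_C:*/2}
  job_C: interval 2, next fire after T=127 is 128
Earliest = 128, winner (lex tiebreak) = job_C

Answer: job_C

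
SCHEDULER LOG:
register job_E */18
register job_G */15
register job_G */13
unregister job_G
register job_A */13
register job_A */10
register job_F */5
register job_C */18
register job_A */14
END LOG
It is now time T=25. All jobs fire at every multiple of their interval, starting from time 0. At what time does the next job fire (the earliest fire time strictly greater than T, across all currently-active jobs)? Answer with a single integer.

Answer: 28

Derivation:
Op 1: register job_E */18 -> active={job_E:*/18}
Op 2: register job_G */15 -> active={job_E:*/18, job_G:*/15}
Op 3: register job_G */13 -> active={job_E:*/18, job_G:*/13}
Op 4: unregister job_G -> active={job_E:*/18}
Op 5: register job_A */13 -> active={job_A:*/13, job_E:*/18}
Op 6: register job_A */10 -> active={job_A:*/10, job_E:*/18}
Op 7: register job_F */5 -> active={job_A:*/10, job_E:*/18, job_F:*/5}
Op 8: register job_C */18 -> active={job_A:*/10, job_C:*/18, job_E:*/18, job_F:*/5}
Op 9: register job_A */14 -> active={job_A:*/14, job_C:*/18, job_E:*/18, job_F:*/5}
  job_A: interval 14, next fire after T=25 is 28
  job_C: interval 18, next fire after T=25 is 36
  job_E: interval 18, next fire after T=25 is 36
  job_F: interval 5, next fire after T=25 is 30
Earliest fire time = 28 (job job_A)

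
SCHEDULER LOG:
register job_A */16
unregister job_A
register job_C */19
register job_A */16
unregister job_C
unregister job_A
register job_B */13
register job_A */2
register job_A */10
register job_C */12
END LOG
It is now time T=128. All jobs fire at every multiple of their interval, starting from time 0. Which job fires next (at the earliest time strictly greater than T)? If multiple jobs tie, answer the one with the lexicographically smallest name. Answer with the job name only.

Op 1: register job_A */16 -> active={job_A:*/16}
Op 2: unregister job_A -> active={}
Op 3: register job_C */19 -> active={job_C:*/19}
Op 4: register job_A */16 -> active={job_A:*/16, job_C:*/19}
Op 5: unregister job_C -> active={job_A:*/16}
Op 6: unregister job_A -> active={}
Op 7: register job_B */13 -> active={job_B:*/13}
Op 8: register job_A */2 -> active={job_A:*/2, job_B:*/13}
Op 9: register job_A */10 -> active={job_A:*/10, job_B:*/13}
Op 10: register job_C */12 -> active={job_A:*/10, job_B:*/13, job_C:*/12}
  job_A: interval 10, next fire after T=128 is 130
  job_B: interval 13, next fire after T=128 is 130
  job_C: interval 12, next fire after T=128 is 132
Earliest = 130, winner (lex tiebreak) = job_A

Answer: job_A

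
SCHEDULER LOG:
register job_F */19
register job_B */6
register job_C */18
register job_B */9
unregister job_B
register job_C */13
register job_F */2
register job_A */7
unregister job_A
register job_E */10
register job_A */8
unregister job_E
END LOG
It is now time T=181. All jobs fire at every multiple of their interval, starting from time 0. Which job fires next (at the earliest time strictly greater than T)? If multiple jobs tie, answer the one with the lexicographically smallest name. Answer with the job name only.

Answer: job_C

Derivation:
Op 1: register job_F */19 -> active={job_F:*/19}
Op 2: register job_B */6 -> active={job_B:*/6, job_F:*/19}
Op 3: register job_C */18 -> active={job_B:*/6, job_C:*/18, job_F:*/19}
Op 4: register job_B */9 -> active={job_B:*/9, job_C:*/18, job_F:*/19}
Op 5: unregister job_B -> active={job_C:*/18, job_F:*/19}
Op 6: register job_C */13 -> active={job_C:*/13, job_F:*/19}
Op 7: register job_F */2 -> active={job_C:*/13, job_F:*/2}
Op 8: register job_A */7 -> active={job_A:*/7, job_C:*/13, job_F:*/2}
Op 9: unregister job_A -> active={job_C:*/13, job_F:*/2}
Op 10: register job_E */10 -> active={job_C:*/13, job_E:*/10, job_F:*/2}
Op 11: register job_A */8 -> active={job_A:*/8, job_C:*/13, job_E:*/10, job_F:*/2}
Op 12: unregister job_E -> active={job_A:*/8, job_C:*/13, job_F:*/2}
  job_A: interval 8, next fire after T=181 is 184
  job_C: interval 13, next fire after T=181 is 182
  job_F: interval 2, next fire after T=181 is 182
Earliest = 182, winner (lex tiebreak) = job_C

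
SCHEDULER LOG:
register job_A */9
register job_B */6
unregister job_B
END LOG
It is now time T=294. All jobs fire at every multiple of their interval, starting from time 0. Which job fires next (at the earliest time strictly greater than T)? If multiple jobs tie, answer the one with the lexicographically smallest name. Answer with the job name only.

Answer: job_A

Derivation:
Op 1: register job_A */9 -> active={job_A:*/9}
Op 2: register job_B */6 -> active={job_A:*/9, job_B:*/6}
Op 3: unregister job_B -> active={job_A:*/9}
  job_A: interval 9, next fire after T=294 is 297
Earliest = 297, winner (lex tiebreak) = job_A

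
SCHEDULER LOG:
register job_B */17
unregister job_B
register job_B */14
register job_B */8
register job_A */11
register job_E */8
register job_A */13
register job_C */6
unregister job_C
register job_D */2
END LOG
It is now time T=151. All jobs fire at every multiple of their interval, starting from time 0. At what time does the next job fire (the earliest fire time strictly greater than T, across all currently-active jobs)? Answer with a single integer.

Op 1: register job_B */17 -> active={job_B:*/17}
Op 2: unregister job_B -> active={}
Op 3: register job_B */14 -> active={job_B:*/14}
Op 4: register job_B */8 -> active={job_B:*/8}
Op 5: register job_A */11 -> active={job_A:*/11, job_B:*/8}
Op 6: register job_E */8 -> active={job_A:*/11, job_B:*/8, job_E:*/8}
Op 7: register job_A */13 -> active={job_A:*/13, job_B:*/8, job_E:*/8}
Op 8: register job_C */6 -> active={job_A:*/13, job_B:*/8, job_C:*/6, job_E:*/8}
Op 9: unregister job_C -> active={job_A:*/13, job_B:*/8, job_E:*/8}
Op 10: register job_D */2 -> active={job_A:*/13, job_B:*/8, job_D:*/2, job_E:*/8}
  job_A: interval 13, next fire after T=151 is 156
  job_B: interval 8, next fire after T=151 is 152
  job_D: interval 2, next fire after T=151 is 152
  job_E: interval 8, next fire after T=151 is 152
Earliest fire time = 152 (job job_B)

Answer: 152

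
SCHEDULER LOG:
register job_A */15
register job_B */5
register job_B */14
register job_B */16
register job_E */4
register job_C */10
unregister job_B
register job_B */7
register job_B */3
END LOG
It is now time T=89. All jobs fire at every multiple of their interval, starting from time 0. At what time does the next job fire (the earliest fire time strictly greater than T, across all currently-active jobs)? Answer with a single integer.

Op 1: register job_A */15 -> active={job_A:*/15}
Op 2: register job_B */5 -> active={job_A:*/15, job_B:*/5}
Op 3: register job_B */14 -> active={job_A:*/15, job_B:*/14}
Op 4: register job_B */16 -> active={job_A:*/15, job_B:*/16}
Op 5: register job_E */4 -> active={job_A:*/15, job_B:*/16, job_E:*/4}
Op 6: register job_C */10 -> active={job_A:*/15, job_B:*/16, job_C:*/10, job_E:*/4}
Op 7: unregister job_B -> active={job_A:*/15, job_C:*/10, job_E:*/4}
Op 8: register job_B */7 -> active={job_A:*/15, job_B:*/7, job_C:*/10, job_E:*/4}
Op 9: register job_B */3 -> active={job_A:*/15, job_B:*/3, job_C:*/10, job_E:*/4}
  job_A: interval 15, next fire after T=89 is 90
  job_B: interval 3, next fire after T=89 is 90
  job_C: interval 10, next fire after T=89 is 90
  job_E: interval 4, next fire after T=89 is 92
Earliest fire time = 90 (job job_A)

Answer: 90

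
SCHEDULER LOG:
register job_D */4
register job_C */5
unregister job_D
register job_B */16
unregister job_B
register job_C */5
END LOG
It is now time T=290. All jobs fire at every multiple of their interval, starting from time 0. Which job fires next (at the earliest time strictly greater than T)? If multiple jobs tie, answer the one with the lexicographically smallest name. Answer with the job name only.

Op 1: register job_D */4 -> active={job_D:*/4}
Op 2: register job_C */5 -> active={job_C:*/5, job_D:*/4}
Op 3: unregister job_D -> active={job_C:*/5}
Op 4: register job_B */16 -> active={job_B:*/16, job_C:*/5}
Op 5: unregister job_B -> active={job_C:*/5}
Op 6: register job_C */5 -> active={job_C:*/5}
  job_C: interval 5, next fire after T=290 is 295
Earliest = 295, winner (lex tiebreak) = job_C

Answer: job_C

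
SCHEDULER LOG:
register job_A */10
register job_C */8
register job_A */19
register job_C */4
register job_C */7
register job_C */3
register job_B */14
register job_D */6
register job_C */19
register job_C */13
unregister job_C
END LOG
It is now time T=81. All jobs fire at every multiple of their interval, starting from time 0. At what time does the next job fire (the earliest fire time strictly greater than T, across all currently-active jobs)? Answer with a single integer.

Op 1: register job_A */10 -> active={job_A:*/10}
Op 2: register job_C */8 -> active={job_A:*/10, job_C:*/8}
Op 3: register job_A */19 -> active={job_A:*/19, job_C:*/8}
Op 4: register job_C */4 -> active={job_A:*/19, job_C:*/4}
Op 5: register job_C */7 -> active={job_A:*/19, job_C:*/7}
Op 6: register job_C */3 -> active={job_A:*/19, job_C:*/3}
Op 7: register job_B */14 -> active={job_A:*/19, job_B:*/14, job_C:*/3}
Op 8: register job_D */6 -> active={job_A:*/19, job_B:*/14, job_C:*/3, job_D:*/6}
Op 9: register job_C */19 -> active={job_A:*/19, job_B:*/14, job_C:*/19, job_D:*/6}
Op 10: register job_C */13 -> active={job_A:*/19, job_B:*/14, job_C:*/13, job_D:*/6}
Op 11: unregister job_C -> active={job_A:*/19, job_B:*/14, job_D:*/6}
  job_A: interval 19, next fire after T=81 is 95
  job_B: interval 14, next fire after T=81 is 84
  job_D: interval 6, next fire after T=81 is 84
Earliest fire time = 84 (job job_B)

Answer: 84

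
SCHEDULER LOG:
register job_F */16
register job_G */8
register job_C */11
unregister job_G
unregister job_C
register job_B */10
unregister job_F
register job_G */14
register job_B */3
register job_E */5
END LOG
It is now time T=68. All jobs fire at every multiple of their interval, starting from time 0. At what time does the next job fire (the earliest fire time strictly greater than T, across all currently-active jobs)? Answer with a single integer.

Op 1: register job_F */16 -> active={job_F:*/16}
Op 2: register job_G */8 -> active={job_F:*/16, job_G:*/8}
Op 3: register job_C */11 -> active={job_C:*/11, job_F:*/16, job_G:*/8}
Op 4: unregister job_G -> active={job_C:*/11, job_F:*/16}
Op 5: unregister job_C -> active={job_F:*/16}
Op 6: register job_B */10 -> active={job_B:*/10, job_F:*/16}
Op 7: unregister job_F -> active={job_B:*/10}
Op 8: register job_G */14 -> active={job_B:*/10, job_G:*/14}
Op 9: register job_B */3 -> active={job_B:*/3, job_G:*/14}
Op 10: register job_E */5 -> active={job_B:*/3, job_E:*/5, job_G:*/14}
  job_B: interval 3, next fire after T=68 is 69
  job_E: interval 5, next fire after T=68 is 70
  job_G: interval 14, next fire after T=68 is 70
Earliest fire time = 69 (job job_B)

Answer: 69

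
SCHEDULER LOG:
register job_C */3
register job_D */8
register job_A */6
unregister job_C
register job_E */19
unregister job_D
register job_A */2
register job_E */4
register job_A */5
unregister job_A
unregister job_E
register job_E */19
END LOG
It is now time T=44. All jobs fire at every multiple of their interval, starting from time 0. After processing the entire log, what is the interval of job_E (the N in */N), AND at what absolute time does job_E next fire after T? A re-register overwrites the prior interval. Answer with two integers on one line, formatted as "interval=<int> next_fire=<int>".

Answer: interval=19 next_fire=57

Derivation:
Op 1: register job_C */3 -> active={job_C:*/3}
Op 2: register job_D */8 -> active={job_C:*/3, job_D:*/8}
Op 3: register job_A */6 -> active={job_A:*/6, job_C:*/3, job_D:*/8}
Op 4: unregister job_C -> active={job_A:*/6, job_D:*/8}
Op 5: register job_E */19 -> active={job_A:*/6, job_D:*/8, job_E:*/19}
Op 6: unregister job_D -> active={job_A:*/6, job_E:*/19}
Op 7: register job_A */2 -> active={job_A:*/2, job_E:*/19}
Op 8: register job_E */4 -> active={job_A:*/2, job_E:*/4}
Op 9: register job_A */5 -> active={job_A:*/5, job_E:*/4}
Op 10: unregister job_A -> active={job_E:*/4}
Op 11: unregister job_E -> active={}
Op 12: register job_E */19 -> active={job_E:*/19}
Final interval of job_E = 19
Next fire of job_E after T=44: (44//19+1)*19 = 57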